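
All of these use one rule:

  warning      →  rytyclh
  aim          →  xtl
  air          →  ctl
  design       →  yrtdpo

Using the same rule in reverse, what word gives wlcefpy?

neutral

The output letters match the input read backwards, each shifted +11: warning reversed is gninraw. Two steps: reverse the string, then apply a Caesar shift of +11.
Reversing it on wlcefpy: shift back: w−11=l, l−11=a, c−11=r, e−11=t, f−11=u, p−11=e, y−11=n → lartuen; then reverse → neutral.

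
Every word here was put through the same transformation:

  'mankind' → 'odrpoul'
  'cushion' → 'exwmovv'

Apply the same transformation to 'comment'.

erqrkub

In mankind: m→o is +2, a→d is +3, n→r is +4, k→p is +5 — the shift increases by 1 each position. Each letter shifts forward by (position + 2), i.e. 2, 3, 4, … — the shift grows by one for each successive letter.
For comment: c+2=e, o+3=r, m+4=q, m+5=r, e+6=k, n+7=u, t+8=b.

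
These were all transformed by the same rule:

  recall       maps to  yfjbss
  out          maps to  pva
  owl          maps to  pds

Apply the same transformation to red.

yfk

Vowels shift forward by 1 and consonants shift forward by 7.
On red: r(cons)+7=y, e(vowel)+1=f, d(cons)+7=k.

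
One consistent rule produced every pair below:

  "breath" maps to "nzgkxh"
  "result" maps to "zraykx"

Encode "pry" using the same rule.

exv

The word is reversed, then every letter is shifted forward by 6.
On pry: reverse → yrp; then shift: y+6=e, r+6=x, p+6=v.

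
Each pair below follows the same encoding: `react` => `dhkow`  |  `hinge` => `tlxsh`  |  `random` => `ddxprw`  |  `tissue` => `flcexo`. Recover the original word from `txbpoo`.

hurdle

Shifts by position in react: pos 0: r→d (+12), pos 1: e→h (+3), pos 2: a→k (+10), pos 3: c→o (+12), pos 4: t→w (+3) — repeating every 3. A repeating key of period 3 is used — shifts +12, +3, +10 over and over.
Reversing it on txbpoo: t−12=h, x−3=u, b−10=r, p−12=d, o−3=l, o−10=e.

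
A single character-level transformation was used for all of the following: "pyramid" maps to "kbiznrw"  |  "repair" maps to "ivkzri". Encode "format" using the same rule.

ulinzg

Each pair mirrors across the alphabet (p↔k, y↔b, r↔i): positions sum to 25. This is the alphabet-reversal cipher (Atbash): a becomes z, b becomes y, etc.
On format: f↔u, o↔l, r↔i, m↔n, a↔z, t↔g.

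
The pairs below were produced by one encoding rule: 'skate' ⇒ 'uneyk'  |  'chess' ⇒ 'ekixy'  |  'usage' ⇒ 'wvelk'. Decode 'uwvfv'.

strap

In skate: s→u is +2, k→n is +3, a→e is +4, t→y is +5 — the shift increases by 1 each position. Each letter shifts forward by (position + 2), i.e. 2, 3, 4, … — the shift grows by one for each successive letter.
Decoding uwvfv: u−2=s, w−3=t, v−4=r, f−5=a, v−6=p.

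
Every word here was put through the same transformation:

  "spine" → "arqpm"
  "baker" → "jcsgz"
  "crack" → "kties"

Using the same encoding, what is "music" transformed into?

Shifts by position in spine: pos 0: s→a (+8), pos 1: p→r (+2), pos 2: i→q (+8), pos 3: n→p (+2) — repeating every 2. A repeating key of period 2 is used — shifts +8, +2 over and over.
Applying it to music: m+8=u, u+2=w, s+8=a, i+2=k, c+8=k.

uwakk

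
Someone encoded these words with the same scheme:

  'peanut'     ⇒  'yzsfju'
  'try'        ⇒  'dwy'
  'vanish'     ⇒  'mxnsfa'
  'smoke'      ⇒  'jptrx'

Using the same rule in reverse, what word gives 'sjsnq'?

The output letters match the input read backwards, each shifted +5: peanut reversed is tunaep. Two steps: reverse the string, then apply a Caesar shift of +5.
Decoding sjsnq: shift back: s−5=n, j−5=e, s−5=n, n−5=i, q−5=l → nenil; then reverse → linen.

linen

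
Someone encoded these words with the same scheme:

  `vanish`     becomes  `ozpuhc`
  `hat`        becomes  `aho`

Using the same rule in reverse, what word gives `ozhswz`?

The output letters match the input read backwards, each shifted +7: vanish reversed is hsinav. Two steps: reverse the string, then apply a Caesar shift of +7.
Decoding ozhswz: shift back: o−7=h, z−7=s, h−7=a, s−7=l, w−7=p, z−7=s → hsalps; then reverse → splash.

splash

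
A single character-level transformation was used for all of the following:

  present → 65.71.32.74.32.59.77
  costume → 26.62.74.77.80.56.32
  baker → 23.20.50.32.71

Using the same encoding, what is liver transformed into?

53.44.83.32.71

Each letter becomes 3×(its alphabet position, a=1..z=26) + 17.
Applying it to liver: l=12→53, i=9→44, v=22→83, e=5→32, r=18→71.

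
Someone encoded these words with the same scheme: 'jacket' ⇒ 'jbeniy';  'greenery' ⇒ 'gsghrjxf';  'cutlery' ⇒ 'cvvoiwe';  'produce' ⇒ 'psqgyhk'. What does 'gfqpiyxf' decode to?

geometry

Letter i (0-indexed) is shifted by i+0, so successive shifts are 0, 1, 2, ….
Reversing it on gfqpiyxf: g−0=g, f−1=e, q−2=o, p−3=m, i−4=e, y−5=t, x−6=r, f−7=y.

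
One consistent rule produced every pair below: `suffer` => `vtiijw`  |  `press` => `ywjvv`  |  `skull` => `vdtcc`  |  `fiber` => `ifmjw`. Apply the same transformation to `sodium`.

s(18)→v(21) and u(20)→t(19) fit y≡25x+13 (mod 26); the inverse of 25 mod 26 is 25. This is an affine cipher: with a=0,…,z=25, each position x becomes (25x+13) mod 26.
For sodium: s(18)→25·18+13≡21=v; o(14)→25·14+13≡25=z; d(3)→25·3+13≡10=k; i(8)→25·8+13≡5=f; u(20)→25·20+13≡19=t; m(12)→25·12+13≡1=b (all mod 26).

vzkftb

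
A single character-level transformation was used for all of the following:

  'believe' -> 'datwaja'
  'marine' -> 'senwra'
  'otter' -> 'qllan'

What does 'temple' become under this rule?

laspta

Each letter's alphabet position (a=0..z=25) is mapped through 25·x+4 mod 26 — an affine cipher.
On temple: t(19)→25·19+4≡11=l; e(4)→25·4+4≡0=a; m(12)→25·12+4≡18=s; p(15)→25·15+4≡15=p; l(11)→25·11+4≡19=t; e(4)→25·4+4≡0=a (all mod 26).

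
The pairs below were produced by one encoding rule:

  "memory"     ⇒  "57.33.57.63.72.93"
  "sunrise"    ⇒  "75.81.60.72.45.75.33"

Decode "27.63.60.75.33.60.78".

consent

m(#13)→57 and e(#5)→33: differences scale by 3, so n = 3·pos + 18. The formula is n = 3×(alphabet index, a=1) + 18.
Decoding 27.63.60.75.33.60.78: 27→(27−18)÷3=3=c, 63→(63−18)÷3=15=o, 60→(60−18)÷3=14=n, 75→(75−18)÷3=19=s, 33→(33−18)÷3=5=e, 60→(60−18)÷3=14=n, 78→(78−18)÷3=20=t.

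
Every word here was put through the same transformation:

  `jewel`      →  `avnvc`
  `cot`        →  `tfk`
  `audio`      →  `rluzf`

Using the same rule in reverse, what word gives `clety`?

lunch

Compare letters: j→a is +17, e→v is +17, w→n is +17 — a constant shift. It's a constant shift of +17 (ROT17).
Reversing it on clety: c−17=l, l−17=u, e−17=n, t−17=c, y−17=h.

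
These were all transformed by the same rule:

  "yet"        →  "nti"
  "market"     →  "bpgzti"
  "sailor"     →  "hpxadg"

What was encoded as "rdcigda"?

control

Every letter moves 15 places later in the alphabet, wrapping around z→a.
Reversing it on rdcigda: r−15=c, d−15=o, c−15=n, i−15=t, g−15=r, d−15=o, a−15=l.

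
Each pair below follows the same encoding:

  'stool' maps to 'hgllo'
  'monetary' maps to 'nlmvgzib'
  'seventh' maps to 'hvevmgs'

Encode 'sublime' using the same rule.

Each pair mirrors across the alphabet (s↔h, t↔g, o↔l): positions sum to 25. Each letter is replaced by its mirror in the alphabet: a↔z, b↔y, c↔x, and so on (the Atbash cipher).
For sublime: s↔h, u↔f, b↔y, l↔o, i↔r, m↔n, e↔v.

hfyornv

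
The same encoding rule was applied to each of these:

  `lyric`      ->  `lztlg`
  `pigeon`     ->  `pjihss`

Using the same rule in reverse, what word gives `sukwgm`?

stitch

In lyric: l→l is +0, y→z is +1, r→t is +2, i→l is +3 — the shift increases by 1 each position. Each letter shifts forward by its position index (0, 1, 2, …) — the shift grows by one for each successive letter.
Undoing it on sukwgm: s−0=s, u−1=t, k−2=i, w−3=t, g−4=c, m−5=h.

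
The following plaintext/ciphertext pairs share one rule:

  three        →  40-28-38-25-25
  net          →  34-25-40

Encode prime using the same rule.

36-38-29-33-25

t is letter #20 and maps to 40: an offset of 20. Letters become their 1-based position plus 20 (so a→21, b→22, …).
On prime: p=16→36, r=18→38, i=9→29, m=13→33, e=5→25.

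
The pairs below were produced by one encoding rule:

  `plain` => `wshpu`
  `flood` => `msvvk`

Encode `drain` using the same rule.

kyhpu

Compare letters: p→w is +7, l→s is +7, a→h is +7 — a constant shift. It's a constant shift of +7 (ROT7).
Applying it to drain: d+7=k, r+7=y, a+7=h, i+7=p, n+7=u.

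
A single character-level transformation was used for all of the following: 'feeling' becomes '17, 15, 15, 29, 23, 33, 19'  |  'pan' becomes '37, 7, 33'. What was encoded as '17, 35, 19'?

fog

The formula is n = 2×(alphabet index, a=1) + 5.
Undoing it on 17, 35, 19: 17→(17−5)÷2=6=f, 35→(35−5)÷2=15=o, 19→(19−5)÷2=7=g.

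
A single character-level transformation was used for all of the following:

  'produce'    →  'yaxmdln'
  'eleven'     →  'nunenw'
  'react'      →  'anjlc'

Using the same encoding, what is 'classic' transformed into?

It's a constant shift of +9 (ROT9).
On classic: c+9=l, l+9=u, a+9=j, s+9=b, s+9=b, i+9=r, c+9=l.

lujbbrl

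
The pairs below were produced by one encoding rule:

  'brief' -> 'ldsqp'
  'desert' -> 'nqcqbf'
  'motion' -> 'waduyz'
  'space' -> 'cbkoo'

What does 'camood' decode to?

A repeating key of period 2 is used — shifts +10, +12 over and over.
Reversing it on camood: c−10=s, a−12=o, m−10=c, o−12=c, o−10=e, d−12=r.

soccer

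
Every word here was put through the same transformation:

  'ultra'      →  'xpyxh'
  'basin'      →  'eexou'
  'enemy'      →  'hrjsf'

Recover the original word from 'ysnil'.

voice

Letter i (0-indexed) is shifted by i+3, so successive shifts are 3, 4, 5, ….
Reversing it on ysnil: y−3=v, s−4=o, n−5=i, i−6=c, l−7=e.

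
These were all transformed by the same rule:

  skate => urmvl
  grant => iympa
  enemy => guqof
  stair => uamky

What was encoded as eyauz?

cross

The shifts repeat in a cycle of length 3: positions 0,1,… shift by +2, +7, +12, then the pattern repeats.
Reversing it on eyauz: e−2=c, y−7=r, a−12=o, u−2=s, z−7=s.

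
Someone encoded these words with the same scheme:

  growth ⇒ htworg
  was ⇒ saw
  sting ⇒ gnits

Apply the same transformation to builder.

redliub

The output letters match the input read backwards: growth reversed is htworg. The word is simply reversed.
On builder: reverse → redliub.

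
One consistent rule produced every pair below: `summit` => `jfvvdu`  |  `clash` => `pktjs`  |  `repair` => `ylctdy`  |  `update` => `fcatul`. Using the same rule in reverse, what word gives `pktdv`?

s(18)→j(9) and u(20)→f(5) fit y≡11x+19 (mod 26); the inverse of 11 mod 26 is 19. Each letter's alphabet position (a=0..z=25) is mapped through 11·x+19 mod 26 — an affine cipher.
Decoding pktdv: p(15)→19·(15−19)≡2=c; k(10)→19·(10−19)≡11=l; t(19)→19·(19−19)≡0=a; d(3)→19·(3−19)≡8=i; v(21)→19·(21−19)≡12=m (all mod 26).

claim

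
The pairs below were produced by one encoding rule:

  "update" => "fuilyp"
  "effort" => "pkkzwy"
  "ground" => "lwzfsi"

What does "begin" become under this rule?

The rule splits by letter class: vowels +11, consonants +5.
On begin: b(cons)+5=g, e(vowel)+11=p, g(cons)+5=l, i(vowel)+11=t, n(cons)+5=s.

gplts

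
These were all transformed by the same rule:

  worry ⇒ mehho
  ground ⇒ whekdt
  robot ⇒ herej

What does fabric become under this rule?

vqrhys

Compare letters: w→m is +16, o→e is +16, r→h is +16 — a constant shift. Every letter moves 16 places later in the alphabet, wrapping around z→a.
For fabric: f+16=v, a+16=q, b+16=r, r+16=h, i+16=y, c+16=s.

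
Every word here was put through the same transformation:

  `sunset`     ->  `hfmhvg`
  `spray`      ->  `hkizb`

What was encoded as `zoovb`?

Each pair mirrors across the alphabet (s↔h, u↔f, n↔m): positions sum to 25. This is the alphabet-reversal cipher (Atbash): a becomes z, b becomes y, etc.
Undoing it on zoovb: z↔a, o↔l, o↔l, v↔e, b↔y.

alley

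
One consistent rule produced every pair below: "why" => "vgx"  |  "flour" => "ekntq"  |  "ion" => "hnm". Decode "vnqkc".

Compare letters: w→v is +25, h→g is +25, y→x is +25 — a constant shift. It's a constant shift of +25 (ROT25).
Decoding vnqkc: v−25=w, n−25=o, q−25=r, k−25=l, c−25=d.

world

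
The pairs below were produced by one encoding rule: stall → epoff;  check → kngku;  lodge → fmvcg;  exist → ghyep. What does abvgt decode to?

under

Each letter's alphabet position (a=0..z=25) is mapped through 11·x+14 mod 26 — an affine cipher.
Reversing it on abvgt: a(0)→19·(0−14)≡20=u; b(1)→19·(1−14)≡13=n; v(21)→19·(21−14)≡3=d; g(6)→19·(6−14)≡4=e; t(19)→19·(19−14)≡17=r (all mod 26).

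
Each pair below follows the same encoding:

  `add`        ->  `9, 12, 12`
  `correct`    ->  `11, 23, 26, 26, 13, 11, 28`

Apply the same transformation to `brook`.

10, 26, 23, 23, 19

a is letter #1 and maps to 9: an offset of 8. The number is (letter's place in the alphabet, a=1) + 8.
On brook: b=2→10, r=18→26, o=15→23, o=15→23, k=11→19.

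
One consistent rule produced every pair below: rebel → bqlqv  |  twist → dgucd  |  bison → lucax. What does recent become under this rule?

bqmqxd

The rule splits by letter class: vowels +12, consonants +10.
On recent: r(cons)+10=b, e(vowel)+12=q, c(cons)+10=m, e(vowel)+12=q, n(cons)+10=x, t(cons)+10=d.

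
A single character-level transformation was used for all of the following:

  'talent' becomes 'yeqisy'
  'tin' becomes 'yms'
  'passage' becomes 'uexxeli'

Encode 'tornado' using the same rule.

The shift depends on letter class: consonant t→y is +5, but vowel a→e is +4. The rule splits by letter class: vowels +4, consonants +5.
Applying it to tornado: t(cons)+5=y, o(vowel)+4=s, r(cons)+5=w, n(cons)+5=s, a(vowel)+4=e, d(cons)+5=i, o(vowel)+4=s.

yswseis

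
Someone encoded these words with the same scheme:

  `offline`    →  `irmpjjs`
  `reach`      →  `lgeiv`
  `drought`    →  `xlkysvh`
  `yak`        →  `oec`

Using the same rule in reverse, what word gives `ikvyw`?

surge

Read the word backwards and shift each letter +4.
Decoding ikvyw: shift back: i−4=e, k−4=g, v−4=r, y−4=u, w−4=s → egrus; then reverse → surge.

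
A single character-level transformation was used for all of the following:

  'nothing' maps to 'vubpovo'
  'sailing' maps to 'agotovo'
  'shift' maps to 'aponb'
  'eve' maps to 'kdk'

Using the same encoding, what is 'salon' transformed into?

The shift depends on letter class: consonant n→v is +8, but vowel o→u is +6. Two shifts are in play — +6 for a/e/i/o/u, +8 for every other letter.
Applying it to salon: s(cons)+8=a, a(vowel)+6=g, l(cons)+8=t, o(vowel)+6=u, n(cons)+8=v.

agtuv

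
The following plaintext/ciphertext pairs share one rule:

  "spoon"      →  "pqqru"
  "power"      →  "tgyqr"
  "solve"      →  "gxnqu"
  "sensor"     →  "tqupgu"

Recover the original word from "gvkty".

Read the word backwards and shift each letter +2.
Undoing it on gvkty: shift back: g−2=e, v−2=t, k−2=i, t−2=r, y−2=w → etirw; then reverse → write.

write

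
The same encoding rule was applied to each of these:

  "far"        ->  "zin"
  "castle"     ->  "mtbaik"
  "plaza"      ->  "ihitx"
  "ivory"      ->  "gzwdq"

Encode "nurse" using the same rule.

The output letters match the input read backwards, each shifted +8: far reversed is raf. The word is reversed, then every letter is shifted forward by 8.
For nurse: reverse → esrun; then shift: e+8=m, s+8=a, r+8=z, u+8=c, n+8=v.

mazcv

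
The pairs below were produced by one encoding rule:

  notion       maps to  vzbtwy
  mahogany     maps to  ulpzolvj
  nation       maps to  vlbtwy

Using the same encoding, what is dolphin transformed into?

lztaptv

Shifts by position in notion: pos 0: n→v (+8), pos 1: o→z (+11), pos 2: t→b (+8), pos 3: i→t (+11) — repeating every 2. It's a Vigenère-style cipher with numeric key [8,11]: position i shifts by key[i mod 2].
On dolphin: d+8=l, o+11=z, l+8=t, p+11=a, h+8=p, i+11=t, n+8=v.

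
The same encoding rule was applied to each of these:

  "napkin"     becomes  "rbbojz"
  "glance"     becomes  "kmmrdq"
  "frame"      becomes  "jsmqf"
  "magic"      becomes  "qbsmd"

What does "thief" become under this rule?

Shifts by position in napkin: pos 0: n→r (+4), pos 1: a→b (+1), pos 2: p→b (+12), pos 3: k→o (+4), pos 4: i→j (+1), pos 5: n→z (+12) — repeating every 3. The shifts repeat in a cycle of length 3: positions 0,1,… shift by +4, +1, +12, then the pattern repeats.
Applying it to thief: t+4=x, h+1=i, i+12=u, e+4=i, f+1=g.

xiuig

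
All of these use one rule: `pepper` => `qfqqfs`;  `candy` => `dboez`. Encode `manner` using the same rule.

nboofs

Compare letters: p→q is +1, e→f is +1, p→q is +1 — a constant shift. It's a constant shift of +1 (ROT1).
For manner: m+1=n, a+1=b, n+1=o, n+1=o, e+1=f, r+1=s.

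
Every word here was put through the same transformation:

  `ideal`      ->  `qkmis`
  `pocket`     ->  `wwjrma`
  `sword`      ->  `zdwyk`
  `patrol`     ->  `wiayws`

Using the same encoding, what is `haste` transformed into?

The shift depends on letter class: consonant d→k is +7, but vowel i→q is +8. The rule splits by letter class: vowels +8, consonants +7.
On haste: h(cons)+7=o, a(vowel)+8=i, s(cons)+7=z, t(cons)+7=a, e(vowel)+8=m.

oizam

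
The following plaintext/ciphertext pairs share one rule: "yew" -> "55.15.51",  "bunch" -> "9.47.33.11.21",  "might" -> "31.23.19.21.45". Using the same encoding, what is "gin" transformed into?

y(#25)→55 and e(#5)→15: differences scale by 2, so n = 2·pos + 5. Each letter becomes 2×(its alphabet position, a=1..z=26) + 5.
Applying it to gin: g=7→19, i=9→23, n=14→33.

19.23.33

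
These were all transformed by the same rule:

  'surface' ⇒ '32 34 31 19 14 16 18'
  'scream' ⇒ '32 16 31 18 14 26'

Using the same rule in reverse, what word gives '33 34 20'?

tug

s is letter #19 and maps to 32: an offset of 13. The number is (letter's place in the alphabet, a=1) + 13.
Decoding 33 34 20: 33→(33−13)÷1=20=t, 34→(34−13)÷1=21=u, 20→(20−13)÷1=7=g.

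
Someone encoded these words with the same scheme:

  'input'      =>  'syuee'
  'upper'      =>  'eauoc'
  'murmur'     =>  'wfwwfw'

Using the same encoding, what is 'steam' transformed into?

cejkx

Shifts by position in input: pos 0: i→s (+10), pos 1: n→y (+11), pos 2: p→u (+5), pos 3: u→e (+10), pos 4: t→e (+11) — repeating every 3. A repeating key of period 3 is used — shifts +10, +11, +5 over and over.
For steam: s+10=c, t+11=e, e+5=j, a+10=k, m+11=x.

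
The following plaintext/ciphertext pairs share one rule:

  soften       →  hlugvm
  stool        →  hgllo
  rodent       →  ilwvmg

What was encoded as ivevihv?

reverse

Each letter is replaced by its mirror in the alphabet: a↔z, b↔y, c↔x, and so on (the Atbash cipher).
Undoing it on ivevihv: i↔r, v↔e, e↔v, v↔e, i↔r, h↔s, v↔e.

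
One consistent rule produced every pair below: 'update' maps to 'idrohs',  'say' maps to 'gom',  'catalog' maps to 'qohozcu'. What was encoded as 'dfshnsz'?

Compare letters: u→i is +14, p→d is +14, d→r is +14 — a constant shift. Every letter moves 14 places later in the alphabet, wrapping around z→a.
Decoding dfshnsz: d−14=p, f−14=r, s−14=e, h−14=t, n−14=z, s−14=e, z−14=l.

pretzel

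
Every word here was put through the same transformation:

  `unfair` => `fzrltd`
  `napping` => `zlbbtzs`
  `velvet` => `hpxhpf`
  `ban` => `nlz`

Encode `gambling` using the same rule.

slynxtzs

The shift depends on letter class: consonant n→z is +12, but vowel u→f is +11. Vowels shift forward by 11 and consonants shift forward by 12.
Applying it to gambling: g(cons)+12=s, a(vowel)+11=l, m(cons)+12=y, b(cons)+12=n, l(cons)+12=x, i(vowel)+11=t, n(cons)+12=z, g(cons)+12=s.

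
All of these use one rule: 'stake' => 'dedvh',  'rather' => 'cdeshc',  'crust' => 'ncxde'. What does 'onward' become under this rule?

ryhdco

The shift depends on letter class: consonant s→d is +11, but vowel a→d is +3. Two shifts are in play — +3 for a/e/i/o/u, +11 for every other letter.
For onward: o(vowel)+3=r, n(cons)+11=y, w(cons)+11=h, a(vowel)+3=d, r(cons)+11=c, d(cons)+11=o.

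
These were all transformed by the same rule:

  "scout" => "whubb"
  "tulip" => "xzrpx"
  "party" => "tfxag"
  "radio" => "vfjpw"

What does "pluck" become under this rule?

Each letter shifts forward by (position + 4), i.e. 4, 5, 6, … — the shift grows by one for each successive letter.
On pluck: p+4=t, l+5=q, u+6=a, c+7=j, k+8=s.

tqajs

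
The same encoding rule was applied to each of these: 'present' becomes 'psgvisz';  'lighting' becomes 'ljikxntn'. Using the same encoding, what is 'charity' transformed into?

Letter i (0-indexed) is shifted by i+0, so successive shifts are 0, 1, 2, ….
On charity: c+0=c, h+1=i, a+2=c, r+3=u, i+4=m, t+5=y, y+6=e.

cicumye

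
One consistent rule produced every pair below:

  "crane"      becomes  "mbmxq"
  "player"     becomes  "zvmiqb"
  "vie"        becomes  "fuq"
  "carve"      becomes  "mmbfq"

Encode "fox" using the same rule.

Vowels shift forward by 12 and consonants shift forward by 10.
On fox: f(cons)+10=p, o(vowel)+12=a, x(cons)+10=h.

pah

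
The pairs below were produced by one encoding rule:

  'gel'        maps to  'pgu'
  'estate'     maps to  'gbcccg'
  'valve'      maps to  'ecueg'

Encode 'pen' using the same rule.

Two shifts are in play — +2 for a/e/i/o/u, +9 for every other letter.
For pen: p(cons)+9=y, e(vowel)+2=g, n(cons)+9=w.

ygw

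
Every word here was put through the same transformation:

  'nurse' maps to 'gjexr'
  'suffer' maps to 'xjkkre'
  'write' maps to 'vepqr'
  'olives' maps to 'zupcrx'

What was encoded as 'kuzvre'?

n(13)→g(6) and u(20)→j(9) fit y≡19x+19 (mod 26); the inverse of 19 mod 26 is 11. This is an affine cipher: with a=0,…,z=25, each position x becomes (19x+19) mod 26.
Undoing it on kuzvre: k(10)→11·(10−19)≡5=f; u(20)→11·(20−19)≡11=l; z(25)→11·(25−19)≡14=o; v(21)→11·(21−19)≡22=w; r(17)→11·(17−19)≡4=e; e(4)→11·(4−19)≡17=r (all mod 26).

flower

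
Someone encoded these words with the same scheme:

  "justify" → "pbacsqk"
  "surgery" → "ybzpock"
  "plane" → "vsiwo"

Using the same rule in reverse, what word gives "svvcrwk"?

monthly

In justify: j→p is +6, u→b is +7, s→a is +8, t→c is +9 — the shift increases by 1 each position. Each letter shifts forward by (position + 6), i.e. 6, 7, 8, … — the shift grows by one for each successive letter.
Undoing it on svvcrwk: s−6=m, v−7=o, v−8=n, c−9=t, r−10=h, w−11=l, k−12=y.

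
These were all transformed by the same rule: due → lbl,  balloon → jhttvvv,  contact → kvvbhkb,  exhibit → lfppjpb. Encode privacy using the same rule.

xzpdhkg

The rule splits by letter class: vowels +7, consonants +8.
On privacy: p(cons)+8=x, r(cons)+8=z, i(vowel)+7=p, v(cons)+8=d, a(vowel)+7=h, c(cons)+8=k, y(cons)+8=g.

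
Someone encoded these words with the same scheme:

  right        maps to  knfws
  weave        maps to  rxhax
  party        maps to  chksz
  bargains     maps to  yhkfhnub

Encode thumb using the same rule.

swjdy

r(17)→k(10) and i(8)→n(13) fit y≡17x+7 (mod 26); the inverse of 17 mod 26 is 23. Each letter's alphabet position (a=0..z=25) is mapped through 17·x+7 mod 26 — an affine cipher.
For thumb: t(19)→17·19+7≡18=s; h(7)→17·7+7≡22=w; u(20)→17·20+7≡9=j; m(12)→17·12+7≡3=d; b(1)→17·1+7≡24=y (all mod 26).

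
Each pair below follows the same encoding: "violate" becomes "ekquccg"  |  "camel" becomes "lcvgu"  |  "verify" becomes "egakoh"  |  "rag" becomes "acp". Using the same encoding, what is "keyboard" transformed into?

Vowels shift forward by 2 and consonants shift forward by 9.
For keyboard: k(cons)+9=t, e(vowel)+2=g, y(cons)+9=h, b(cons)+9=k, o(vowel)+2=q, a(vowel)+2=c, r(cons)+9=a, d(cons)+9=m.

tghkqcam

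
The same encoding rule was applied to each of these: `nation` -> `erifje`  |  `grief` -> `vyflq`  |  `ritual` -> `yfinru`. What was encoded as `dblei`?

n(13)→e(4) and a(0)→r(17) fit y≡5x+17 (mod 26); the inverse of 5 mod 26 is 21. Each letter's alphabet position (a=0..z=25) is mapped through 5·x+17 mod 26 — an affine cipher.
Undoing it on dblei: d(3)→21·(3−17)≡18=s; b(1)→21·(1−17)≡2=c; l(11)→21·(11−17)≡4=e; e(4)→21·(4−17)≡13=n; i(8)→21·(8−17)≡19=t (all mod 26).

scent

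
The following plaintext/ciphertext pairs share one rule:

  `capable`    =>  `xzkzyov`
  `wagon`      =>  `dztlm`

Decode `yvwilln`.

bedroom

Each pair mirrors across the alphabet (c↔x, a↔z, p↔k): positions sum to 25. Letters are reflected about the middle of the alphabet (position → 25−position): Atbash.
Decoding yvwilln: y↔b, v↔e, w↔d, i↔r, l↔o, l↔o, n↔m.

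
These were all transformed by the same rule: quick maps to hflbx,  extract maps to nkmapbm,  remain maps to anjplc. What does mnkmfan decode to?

q(16)→h(7) and u(20)→f(5) fit y≡19x+15 (mod 26); the inverse of 19 mod 26 is 11. Each letter's alphabet position (a=0..z=25) is mapped through 19·x+15 mod 26 — an affine cipher.
Undoing it on mnkmfan: m(12)→11·(12−15)≡19=t; n(13)→11·(13−15)≡4=e; k(10)→11·(10−15)≡23=x; m(12)→11·(12−15)≡19=t; f(5)→11·(5−15)≡20=u; a(0)→11·(0−15)≡17=r; n(13)→11·(13−15)≡4=e (all mod 26).

texture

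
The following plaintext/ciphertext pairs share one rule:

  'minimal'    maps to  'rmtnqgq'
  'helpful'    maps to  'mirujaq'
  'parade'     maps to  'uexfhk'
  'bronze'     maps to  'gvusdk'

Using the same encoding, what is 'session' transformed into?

Shifts by position in minimal: pos 0: m→r (+5), pos 1: i→m (+4), pos 2: n→t (+6), pos 3: i→n (+5), pos 4: m→q (+4), pos 5: a→g (+6) — repeating every 3. The shifts repeat in a cycle of length 3: positions 0,1,… shift by +5, +4, +6, then the pattern repeats.
Applying it to session: s+5=x, e+4=i, s+6=y, s+5=x, i+4=m, o+6=u, n+5=s.

xiyxmus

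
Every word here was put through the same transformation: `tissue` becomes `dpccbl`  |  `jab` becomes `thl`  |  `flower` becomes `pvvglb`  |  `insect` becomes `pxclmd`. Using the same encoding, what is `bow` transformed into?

Vowels shift forward by 7 and consonants shift forward by 10.
Applying it to bow: b(cons)+10=l, o(vowel)+7=v, w(cons)+10=g.

lvg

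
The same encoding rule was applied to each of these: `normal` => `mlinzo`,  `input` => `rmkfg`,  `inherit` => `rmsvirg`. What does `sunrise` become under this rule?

Each pair mirrors across the alphabet (n↔m, o↔l, r↔i): positions sum to 25. Each letter is replaced by its mirror in the alphabet: a↔z, b↔y, c↔x, and so on (the Atbash cipher).
Applying it to sunrise: s↔h, u↔f, n↔m, r↔i, i↔r, s↔h, e↔v.

hfmirhv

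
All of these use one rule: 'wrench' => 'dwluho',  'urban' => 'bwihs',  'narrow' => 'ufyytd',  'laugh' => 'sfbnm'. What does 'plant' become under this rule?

wqhuy

A repeating key of period 3 is used — shifts +7, +5, +7 over and over.
On plant: p+7=w, l+5=q, a+7=h, n+7=u, t+5=y.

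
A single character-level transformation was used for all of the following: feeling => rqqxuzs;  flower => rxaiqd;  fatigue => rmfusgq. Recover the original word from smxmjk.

This is a Caesar cipher with shift 12.
Undoing it on smxmjk: s−12=g, m−12=a, x−12=l, m−12=a, j−12=x, k−12=y.

galaxy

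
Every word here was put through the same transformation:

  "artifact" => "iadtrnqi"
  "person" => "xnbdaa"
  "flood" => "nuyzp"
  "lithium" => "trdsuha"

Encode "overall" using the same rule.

weocmyz

Letter i (0-indexed) is shifted by i+8, so successive shifts are 8, 9, 10, ….
Applying it to overall: o+8=w, v+9=e, e+10=o, r+11=c, a+12=m, l+13=y, l+14=z.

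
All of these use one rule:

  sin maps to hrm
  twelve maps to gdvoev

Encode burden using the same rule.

yfiwvm

Each pair mirrors across the alphabet (s↔h, i↔r, n↔m): positions sum to 25. Each letter is replaced by its mirror in the alphabet: a↔z, b↔y, c↔x, and so on (the Atbash cipher).
Applying it to burden: b↔y, u↔f, r↔i, d↔w, e↔v, n↔m.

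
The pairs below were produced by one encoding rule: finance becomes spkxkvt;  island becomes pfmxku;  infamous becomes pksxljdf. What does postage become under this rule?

Treating letters as 0–25, the rule is x ↦ 25x + 23 (mod 26).
Applying it to postage: p(15)→25·15+23≡8=i; o(14)→25·14+23≡9=j; s(18)→25·18+23≡5=f; t(19)→25·19+23≡4=e; a(0)→25·0+23≡23=x; g(6)→25·6+23≡17=r; e(4)→25·4+23≡19=t (all mod 26).

ijfexrt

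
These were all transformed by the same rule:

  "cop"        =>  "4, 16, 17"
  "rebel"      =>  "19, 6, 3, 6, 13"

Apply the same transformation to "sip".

c is letter #3 and maps to 4: an offset of 1. The number is (letter's place in the alphabet, a=1) + 1.
Applying it to sip: s=19→20, i=9→10, p=16→17.

20, 10, 17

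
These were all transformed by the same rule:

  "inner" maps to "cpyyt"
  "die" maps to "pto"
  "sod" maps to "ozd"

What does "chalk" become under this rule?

vwlsn

The output letters match the input read backwards, each shifted +11: inner reversed is renni. Read the word backwards and shift each letter +11.
Applying it to chalk: reverse → klahc; then shift: k+11=v, l+11=w, a+11=l, h+11=s, c+11=n.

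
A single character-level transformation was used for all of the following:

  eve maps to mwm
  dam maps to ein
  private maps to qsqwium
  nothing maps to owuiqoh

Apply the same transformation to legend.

mmhmoe

The shift depends on letter class: consonant v→w is +1, but vowel e→m is +8. Vowels shift forward by 8 and consonants shift forward by 1.
On legend: l(cons)+1=m, e(vowel)+8=m, g(cons)+1=h, e(vowel)+8=m, n(cons)+1=o, d(cons)+1=e.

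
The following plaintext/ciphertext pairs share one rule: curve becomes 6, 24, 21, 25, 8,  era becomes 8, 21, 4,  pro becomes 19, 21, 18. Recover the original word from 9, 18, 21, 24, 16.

The number is (letter's place in the alphabet, a=1) + 3.
Reversing it on 9, 18, 21, 24, 16: 9→(9−3)÷1=6=f, 18→(18−3)÷1=15=o, 21→(21−3)÷1=18=r, 24→(24−3)÷1=21=u, 16→(16−3)÷1=13=m.

forum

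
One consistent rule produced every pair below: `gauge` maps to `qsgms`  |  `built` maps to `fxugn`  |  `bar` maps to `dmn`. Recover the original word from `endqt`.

Read the word backwards and shift each letter +12.
Undoing it on endqt: shift back: e−12=s, n−12=b, d−12=r, q−12=e, t−12=h → sbreh; then reverse → herbs.

herbs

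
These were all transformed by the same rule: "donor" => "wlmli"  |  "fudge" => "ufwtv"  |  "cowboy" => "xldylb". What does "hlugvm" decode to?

Each letter is replaced by its mirror in the alphabet: a↔z, b↔y, c↔x, and so on (the Atbash cipher).
Undoing it on hlugvm: h↔s, l↔o, u↔f, g↔t, v↔e, m↔n.

soften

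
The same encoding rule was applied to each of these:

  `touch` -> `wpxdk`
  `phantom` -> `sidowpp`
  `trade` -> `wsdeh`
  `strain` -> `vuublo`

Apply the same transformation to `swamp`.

It's a Vigenère-style cipher with numeric key [3,1]: position i shifts by key[i mod 2].
Applying it to swamp: s+3=v, w+1=x, a+3=d, m+1=n, p+3=s.

vxdns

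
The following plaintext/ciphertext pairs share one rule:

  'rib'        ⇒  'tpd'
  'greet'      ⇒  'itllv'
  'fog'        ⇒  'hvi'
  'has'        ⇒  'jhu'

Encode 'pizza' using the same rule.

rpbbh

Two shifts are in play — +7 for a/e/i/o/u, +2 for every other letter.
Applying it to pizza: p(cons)+2=r, i(vowel)+7=p, z(cons)+2=b, z(cons)+2=b, a(vowel)+7=h.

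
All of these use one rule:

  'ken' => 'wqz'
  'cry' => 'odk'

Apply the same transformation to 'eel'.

qqx

Compare letters: k→w is +12, e→q is +12, n→z is +12 — a constant shift. It's a constant shift of +12 (ROT12).
Applying it to eel: e+12=q, e+12=q, l+12=x.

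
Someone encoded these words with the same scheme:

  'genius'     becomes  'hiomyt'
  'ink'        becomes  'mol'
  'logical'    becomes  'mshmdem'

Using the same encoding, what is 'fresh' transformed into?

The shift depends on letter class: consonant g→h is +1, but vowel e→i is +4. Vowels shift forward by 4 and consonants shift forward by 1.
For fresh: f(cons)+1=g, r(cons)+1=s, e(vowel)+4=i, s(cons)+1=t, h(cons)+1=i.

gsiti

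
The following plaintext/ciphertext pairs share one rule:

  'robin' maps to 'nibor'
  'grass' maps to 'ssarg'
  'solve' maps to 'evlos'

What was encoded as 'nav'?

van

It's just the letters in reverse order.
Undoing it on nav: then reverse → van.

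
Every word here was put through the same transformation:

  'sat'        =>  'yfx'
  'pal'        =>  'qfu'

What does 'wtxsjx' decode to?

sensor

Two steps: reverse the string, then apply a Caesar shift of +5.
Reversing it on wtxsjx: shift back: w−5=r, t−5=o, x−5=s, s−5=n, j−5=e, x−5=s → rosnes; then reverse → sensor.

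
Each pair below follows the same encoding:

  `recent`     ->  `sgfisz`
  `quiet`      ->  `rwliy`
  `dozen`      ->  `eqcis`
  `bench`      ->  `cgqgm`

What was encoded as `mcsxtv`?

Each letter shifts forward by (position + 1), i.e. 1, 2, 3, … — the shift grows by one for each successive letter.
Decoding mcsxtv: m−1=l, c−2=a, s−3=p, x−4=t, t−5=o, v−6=p.

laptop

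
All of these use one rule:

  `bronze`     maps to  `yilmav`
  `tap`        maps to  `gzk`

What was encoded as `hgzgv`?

Each pair mirrors across the alphabet (b↔y, r↔i, o↔l): positions sum to 25. This is the alphabet-reversal cipher (Atbash): a becomes z, b becomes y, etc.
Undoing it on hgzgv: h↔s, g↔t, z↔a, g↔t, v↔e.

state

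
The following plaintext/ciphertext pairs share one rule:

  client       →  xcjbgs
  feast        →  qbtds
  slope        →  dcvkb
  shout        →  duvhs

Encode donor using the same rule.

c(2)→x(23) and l(11)→c(2) fit y≡15x+19 (mod 26); the inverse of 15 mod 26 is 7. Treating letters as 0–25, the rule is x ↦ 15x + 19 (mod 26).
For donor: d(3)→15·3+19≡12=m; o(14)→15·14+19≡21=v; n(13)→15·13+19≡6=g; o(14)→15·14+19≡21=v; r(17)→15·17+19≡14=o (all mod 26).

mvgvo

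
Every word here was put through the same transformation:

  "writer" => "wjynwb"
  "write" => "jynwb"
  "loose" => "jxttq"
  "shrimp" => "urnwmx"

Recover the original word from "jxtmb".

The output letters match the input read backwards, each shifted +5: writer reversed is retirw. The word is reversed, then every letter is shifted forward by 5.
Undoing it on jxtmb: shift back: j−5=e, x−5=s, t−5=o, m−5=h, b−5=w → esohw; then reverse → whose.

whose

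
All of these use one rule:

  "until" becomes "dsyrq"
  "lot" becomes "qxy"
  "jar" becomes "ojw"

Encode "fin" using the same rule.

The shift depends on letter class: consonant n→s is +5, but vowel u→d is +9. Vowels shift forward by 9 and consonants shift forward by 5.
Applying it to fin: f(cons)+5=k, i(vowel)+9=r, n(cons)+5=s.

krs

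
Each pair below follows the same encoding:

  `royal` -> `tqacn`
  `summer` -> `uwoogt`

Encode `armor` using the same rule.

ctoqt

Every letter moves 2 places later in the alphabet, wrapping around z→a.
On armor: a+2=c, r+2=t, m+2=o, o+2=q, r+2=t.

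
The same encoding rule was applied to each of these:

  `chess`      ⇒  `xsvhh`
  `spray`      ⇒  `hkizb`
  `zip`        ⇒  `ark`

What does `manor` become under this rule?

Letters are reflected about the middle of the alphabet (position → 25−position): Atbash.
On manor: m↔n, a↔z, n↔m, o↔l, r↔i.

nzmli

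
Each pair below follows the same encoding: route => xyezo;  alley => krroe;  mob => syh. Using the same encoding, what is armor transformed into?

kxsyx

The shift depends on letter class: consonant r→x is +6, but vowel o→y is +10. Two shifts are in play — +10 for a/e/i/o/u, +6 for every other letter.
On armor: a(vowel)+10=k, r(cons)+6=x, m(cons)+6=s, o(vowel)+10=y, r(cons)+6=x.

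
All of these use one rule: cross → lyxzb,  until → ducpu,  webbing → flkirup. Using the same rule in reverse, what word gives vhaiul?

Shifts by position in cross: pos 0: c→l (+9), pos 1: r→y (+7), pos 2: o→x (+9), pos 3: s→z (+7) — repeating every 2. A repeating key of period 2 is used — shifts +9, +7 over and over.
Decoding vhaiul: v−9=m, h−7=a, a−9=r, i−7=b, u−9=l, l−7=e.

marble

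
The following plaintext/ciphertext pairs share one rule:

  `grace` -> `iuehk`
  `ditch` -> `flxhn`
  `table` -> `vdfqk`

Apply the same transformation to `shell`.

Letter i (0-indexed) is shifted by i+2, so successive shifts are 2, 3, 4, ….
For shell: s+2=u, h+3=k, e+4=i, l+5=q, l+6=r.

ukiqr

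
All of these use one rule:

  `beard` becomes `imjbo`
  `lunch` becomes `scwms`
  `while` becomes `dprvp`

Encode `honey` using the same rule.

Each letter shifts forward by (position + 7), i.e. 7, 8, 9, … — the shift grows by one for each successive letter.
On honey: h+7=o, o+8=w, n+9=w, e+10=o, y+11=j.

owwoj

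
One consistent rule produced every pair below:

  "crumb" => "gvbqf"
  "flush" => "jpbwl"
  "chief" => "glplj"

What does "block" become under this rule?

fpvgo

The shift depends on letter class: consonant c→g is +4, but vowel u→b is +7. Two shifts are in play — +7 for a/e/i/o/u, +4 for every other letter.
Applying it to block: b(cons)+4=f, l(cons)+4=p, o(vowel)+7=v, c(cons)+4=g, k(cons)+4=o.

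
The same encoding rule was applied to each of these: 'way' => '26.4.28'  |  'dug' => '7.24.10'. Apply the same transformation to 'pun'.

19.24.17

w is letter #23 and maps to 26: an offset of 3. Each letter is replaced by its alphabet position (a=1..z=26) + 3.
Applying it to pun: p=16→19, u=21→24, n=14→17.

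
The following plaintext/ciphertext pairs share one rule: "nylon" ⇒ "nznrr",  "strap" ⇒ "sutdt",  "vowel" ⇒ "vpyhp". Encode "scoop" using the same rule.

In nylon: n→n is +0, y→z is +1, l→n is +2, o→r is +3 — the shift increases by 1 each position. The shift increases by 1 at each position, starting from +0: 0, 1, 2, ….
Applying it to scoop: s+0=s, c+1=d, o+2=q, o+3=r, p+4=t.

sdqrt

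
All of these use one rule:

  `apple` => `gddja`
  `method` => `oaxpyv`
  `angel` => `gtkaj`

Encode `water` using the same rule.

mgxan

a(0)→g(6) and p(15)→d(3) fit y≡5x+6 (mod 26); the inverse of 5 mod 26 is 21. This is an affine cipher: with a=0,…,z=25, each position x becomes (5x+6) mod 26.
Applying it to water: w(22)→5·22+6≡12=m; a(0)→5·0+6≡6=g; t(19)→5·19+6≡23=x; e(4)→5·4+6≡0=a; r(17)→5·17+6≡13=n (all mod 26).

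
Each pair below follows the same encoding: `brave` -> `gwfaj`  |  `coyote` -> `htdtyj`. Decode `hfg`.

cab

Compare letters: b→g is +5, r→w is +5, a→f is +5 — a constant shift. It's a constant shift of +5 (ROT5).
Decoding hfg: h−5=c, f−5=a, g−5=b.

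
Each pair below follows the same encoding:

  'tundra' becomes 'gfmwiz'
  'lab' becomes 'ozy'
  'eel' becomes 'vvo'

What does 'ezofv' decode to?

value

Each pair mirrors across the alphabet (t↔g, u↔f, n↔m): positions sum to 25. Each letter is replaced by its mirror in the alphabet: a↔z, b↔y, c↔x, and so on (the Atbash cipher).
Undoing it on ezofv: e↔v, z↔a, o↔l, f↔u, v↔e.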